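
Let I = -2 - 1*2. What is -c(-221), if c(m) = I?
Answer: 4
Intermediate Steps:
I = -4 (I = -2 - 2 = -4)
c(m) = -4
-c(-221) = -1*(-4) = 4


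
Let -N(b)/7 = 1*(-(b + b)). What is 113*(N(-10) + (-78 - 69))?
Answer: -32431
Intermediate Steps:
N(b) = 14*b (N(b) = -7*(-(b + b)) = -7*(-2*b) = -(-14)*b = 14*b)
113*(N(-10) + (-78 - 69)) = 113*(14*(-10) + (-78 - 69)) = 113*(-140 - 147) = 113*(-287) = -32431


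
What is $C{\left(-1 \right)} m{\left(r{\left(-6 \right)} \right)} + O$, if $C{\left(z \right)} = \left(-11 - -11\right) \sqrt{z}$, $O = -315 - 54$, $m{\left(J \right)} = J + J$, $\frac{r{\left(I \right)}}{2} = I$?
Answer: $-369$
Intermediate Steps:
$r{\left(I \right)} = 2 I$
$m{\left(J \right)} = 2 J$
$O = -369$ ($O = -315 - 54 = -369$)
$C{\left(z \right)} = 0$ ($C{\left(z \right)} = \left(-11 + 11\right) \sqrt{z} = 0 \sqrt{z} = 0$)
$C{\left(-1 \right)} m{\left(r{\left(-6 \right)} \right)} + O = 0 \cdot 2 \cdot 2 \left(-6\right) - 369 = 0 \cdot 2 \left(-12\right) - 369 = 0 \left(-24\right) - 369 = 0 - 369 = -369$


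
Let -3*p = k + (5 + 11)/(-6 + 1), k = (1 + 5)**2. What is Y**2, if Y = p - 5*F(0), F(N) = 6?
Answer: 376996/225 ≈ 1675.5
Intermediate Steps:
k = 36 (k = 6**2 = 36)
p = -164/15 (p = -(36 + (5 + 11)/(-6 + 1))/3 = -(36 + 16/(-5))/3 = -(36 + 16*(-1/5))/3 = -(36 - 16/5)/3 = -1/3*164/5 = -164/15 ≈ -10.933)
Y = -614/15 (Y = -164/15 - 5*6 = -164/15 - 1*30 = -164/15 - 30 = -614/15 ≈ -40.933)
Y**2 = (-614/15)**2 = 376996/225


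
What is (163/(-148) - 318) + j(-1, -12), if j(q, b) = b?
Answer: -49003/148 ≈ -331.10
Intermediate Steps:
(163/(-148) - 318) + j(-1, -12) = (163/(-148) - 318) - 12 = (163*(-1/148) - 318) - 12 = (-163/148 - 318) - 12 = -47227/148 - 12 = -49003/148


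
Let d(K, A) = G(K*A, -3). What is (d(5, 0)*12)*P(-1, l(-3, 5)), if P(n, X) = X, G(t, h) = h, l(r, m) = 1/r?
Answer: 12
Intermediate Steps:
d(K, A) = -3
(d(5, 0)*12)*P(-1, l(-3, 5)) = -3*12/(-3) = -36*(-⅓) = 12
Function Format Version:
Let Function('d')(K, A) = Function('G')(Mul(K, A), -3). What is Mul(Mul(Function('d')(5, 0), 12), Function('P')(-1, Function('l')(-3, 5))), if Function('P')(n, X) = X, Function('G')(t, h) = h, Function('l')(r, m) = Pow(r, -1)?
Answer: 12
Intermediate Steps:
Function('d')(K, A) = -3
Mul(Mul(Function('d')(5, 0), 12), Function('P')(-1, Function('l')(-3, 5))) = Mul(Mul(-3, 12), Pow(-3, -1)) = Mul(-36, Rational(-1, 3)) = 12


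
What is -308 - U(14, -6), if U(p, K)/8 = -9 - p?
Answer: -124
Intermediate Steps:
U(p, K) = -72 - 8*p (U(p, K) = 8*(-9 - p) = -72 - 8*p)
-308 - U(14, -6) = -308 - (-72 - 8*14) = -308 - (-72 - 112) = -308 - 1*(-184) = -308 + 184 = -124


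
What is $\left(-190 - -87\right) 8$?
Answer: $-824$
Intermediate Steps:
$\left(-190 - -87\right) 8 = \left(-190 + 87\right) 8 = \left(-103\right) 8 = -824$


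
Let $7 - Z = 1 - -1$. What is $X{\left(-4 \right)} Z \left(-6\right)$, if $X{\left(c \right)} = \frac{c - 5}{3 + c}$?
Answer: $-270$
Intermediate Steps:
$Z = 5$ ($Z = 7 - \left(1 - -1\right) = 7 - \left(1 + 1\right) = 7 - 2 = 5$)
$X{\left(c \right)} = \frac{-5 + c}{3 + c}$
$X{\left(-4 \right)} Z \left(-6\right) = \frac{-5 - 4}{3 - 4} \cdot 5 \left(-6\right) = \frac{1}{-1} \left(-9\right) 5 \left(-6\right) = \left(-1\right) \left(-9\right) 5 \left(-6\right) = 9 \cdot 5 \left(-6\right) = 45 \left(-6\right) = -270$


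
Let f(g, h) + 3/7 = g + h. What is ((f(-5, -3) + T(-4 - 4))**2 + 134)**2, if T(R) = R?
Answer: 391683681/2401 ≈ 1.6313e+5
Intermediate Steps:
f(g, h) = -3/7 + g + h (f(g, h) = -3/7 + (g + h) = -3/7 + g + h)
((f(-5, -3) + T(-4 - 4))**2 + 134)**2 = (((-3/7 - 5 - 3) + (-4 - 4))**2 + 134)**2 = ((-59/7 - 8)**2 + 134)**2 = ((-115/7)**2 + 134)**2 = (13225/49 + 134)**2 = (19791/49)**2 = 391683681/2401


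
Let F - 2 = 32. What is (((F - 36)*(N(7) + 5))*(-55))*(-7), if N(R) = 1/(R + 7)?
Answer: -3905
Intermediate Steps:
F = 34 (F = 2 + 32 = 34)
N(R) = 1/(7 + R)
(((F - 36)*(N(7) + 5))*(-55))*(-7) = (((34 - 36)*(1/(7 + 7) + 5))*(-55))*(-7) = (-2*(1/14 + 5)*(-55))*(-7) = (-2*71/14*(-55))*(-7) = -71/7*(-55)*(-7) = (3905/7)*(-7) = -3905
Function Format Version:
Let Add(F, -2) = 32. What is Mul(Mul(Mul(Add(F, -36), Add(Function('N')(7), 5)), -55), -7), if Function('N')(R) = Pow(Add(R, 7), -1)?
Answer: -3905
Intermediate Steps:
F = 34 (F = Add(2, 32) = 34)
Function('N')(R) = Pow(Add(7, R), -1)
Mul(Mul(Mul(Add(F, -36), Add(Function('N')(7), 5)), -55), -7) = Mul(Mul(Mul(Add(34, -36), Add(Pow(Add(7, 7), -1), 5)), -55), -7) = Mul(Mul(Mul(-2, Add(Pow(14, -1), 5)), -55), -7) = Mul(Mul(Mul(-2, Add(Rational(1, 14), 5)), -55), -7) = Mul(Mul(Mul(-2, Rational(71, 14)), -55), -7) = Mul(Mul(Rational(-71, 7), -55), -7) = Mul(Rational(3905, 7), -7) = -3905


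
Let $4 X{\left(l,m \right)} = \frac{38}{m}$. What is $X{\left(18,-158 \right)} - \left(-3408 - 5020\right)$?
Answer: $\frac{2663229}{316} \approx 8427.9$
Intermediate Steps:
$X{\left(l,m \right)} = \frac{19}{2 m}$ ($X{\left(l,m \right)} = \frac{38 \frac{1}{m}}{4} = \frac{19}{2 m}$)
$X{\left(18,-158 \right)} - \left(-3408 - 5020\right) = \frac{19}{2 \left(-158\right)} - \left(-3408 - 5020\right) = \frac{19}{2} \left(- \frac{1}{158}\right) - -8428 = - \frac{19}{316} + 8428 = \frac{2663229}{316}$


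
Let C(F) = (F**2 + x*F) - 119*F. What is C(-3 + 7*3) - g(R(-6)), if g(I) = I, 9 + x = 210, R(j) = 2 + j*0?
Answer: 1798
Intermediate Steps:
R(j) = 2 (R(j) = 2 + 0 = 2)
x = 201 (x = -9 + 210 = 201)
C(F) = F**2 + 82*F (C(F) = (F**2 + 201*F) - 119*F = F**2 + 82*F)
C(-3 + 7*3) - g(R(-6)) = (-3 + 7*3)*(82 + (-3 + 7*3)) - 1*2 = (-3 + 21)*(82 + (-3 + 21)) - 2 = 18*(82 + 18) - 2 = 18*100 - 2 = 1800 - 2 = 1798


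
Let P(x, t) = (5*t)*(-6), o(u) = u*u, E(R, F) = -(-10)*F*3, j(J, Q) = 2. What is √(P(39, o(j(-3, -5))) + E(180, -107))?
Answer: 3*I*√370 ≈ 57.706*I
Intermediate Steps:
E(R, F) = 30*F (E(R, F) = (10*F)*3 = 30*F)
o(u) = u²
P(x, t) = -30*t
√(P(39, o(j(-3, -5))) + E(180, -107)) = √(-30*2² + 30*(-107)) = √(-30*4 - 3210) = √(-120 - 3210) = √(-3330) = 3*I*√370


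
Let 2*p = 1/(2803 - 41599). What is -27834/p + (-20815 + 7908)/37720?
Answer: 81463722847253/37720 ≈ 2.1597e+9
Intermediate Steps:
p = -1/77592 (p = 1/(2*(2803 - 41599)) = (½)/(-38796) = (½)*(-1/38796) = -1/77592 ≈ -1.2888e-5)
-27834/p + (-20815 + 7908)/37720 = -27834/(-1/77592) + (-20815 + 7908)/37720 = -27834*(-77592) - 12907*1/37720 = 2159695728 - 12907/37720 = 81463722847253/37720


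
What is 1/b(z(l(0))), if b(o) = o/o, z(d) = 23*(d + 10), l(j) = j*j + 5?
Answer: 1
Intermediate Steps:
l(j) = 5 + j² (l(j) = j² + 5 = 5 + j²)
z(d) = 230 + 23*d (z(d) = 23*(10 + d) = 230 + 23*d)
b(o) = 1
1/b(z(l(0))) = 1/1 = 1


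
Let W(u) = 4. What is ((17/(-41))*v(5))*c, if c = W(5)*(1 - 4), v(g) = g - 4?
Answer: 204/41 ≈ 4.9756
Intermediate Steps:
v(g) = -4 + g
c = -12 (c = 4*(1 - 4) = 4*(-3) = -12)
((17/(-41))*v(5))*c = ((17/(-41))*(-4 + 5))*(-12) = ((17*(-1/41))*1)*(-12) = -17/41*1*(-12) = -17/41*(-12) = 204/41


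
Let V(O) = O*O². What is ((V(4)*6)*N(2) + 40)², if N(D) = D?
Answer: 652864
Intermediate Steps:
V(O) = O³
((V(4)*6)*N(2) + 40)² = ((4³*6)*2 + 40)² = ((64*6)*2 + 40)² = (384*2 + 40)² = (768 + 40)² = 808² = 652864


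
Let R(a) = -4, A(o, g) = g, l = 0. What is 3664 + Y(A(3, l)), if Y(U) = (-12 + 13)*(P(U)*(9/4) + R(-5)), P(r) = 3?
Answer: 14667/4 ≈ 3666.8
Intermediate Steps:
Y(U) = 11/4 (Y(U) = (-12 + 13)*(3*(9/4) - 4) = 1*(3*(9*(¼)) - 4) = 1*(3*(9/4) - 4) = 1*(27/4 - 4) = 1*(11/4) = 11/4)
3664 + Y(A(3, l)) = 3664 + 11/4 = 14667/4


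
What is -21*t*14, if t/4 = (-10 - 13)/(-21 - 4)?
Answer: -27048/25 ≈ -1081.9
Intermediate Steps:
t = 92/25 (t = 4*((-10 - 13)/(-21 - 4)) = 4*(-23/(-25)) = 4*(-23*(-1/25)) = 4*(23/25) = 92/25 ≈ 3.6800)
-21*t*14 = -21*92/25*14 = -1932/25*14 = -27048/25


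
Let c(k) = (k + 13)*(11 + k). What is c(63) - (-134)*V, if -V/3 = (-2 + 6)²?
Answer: -808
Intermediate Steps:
V = -48 (V = -3*(-2 + 6)² = -3*4² = -3*16 = -48)
c(k) = (11 + k)*(13 + k) (c(k) = (13 + k)*(11 + k) = (11 + k)*(13 + k))
c(63) - (-134)*V = (143 + 63² + 24*63) - (-134)*(-48) = (143 + 3969 + 1512) - 1*6432 = 5624 - 6432 = -808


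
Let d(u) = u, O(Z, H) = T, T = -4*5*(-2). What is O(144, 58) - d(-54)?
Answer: 94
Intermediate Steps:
T = 40 (T = -20*(-2) = 40)
O(Z, H) = 40
O(144, 58) - d(-54) = 40 - 1*(-54) = 40 + 54 = 94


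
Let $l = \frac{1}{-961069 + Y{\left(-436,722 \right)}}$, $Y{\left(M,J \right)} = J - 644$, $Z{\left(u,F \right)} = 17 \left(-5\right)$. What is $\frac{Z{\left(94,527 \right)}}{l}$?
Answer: $81684235$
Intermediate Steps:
$Z{\left(u,F \right)} = -85$
$Y{\left(M,J \right)} = -644 + J$
$l = - \frac{1}{960991}$ ($l = \frac{1}{-961069 + \left(-644 + 722\right)} = \frac{1}{-961069 + 78} = \frac{1}{-960991} = - \frac{1}{960991} \approx -1.0406 \cdot 10^{-6}$)
$\frac{Z{\left(94,527 \right)}}{l} = - \frac{85}{- \frac{1}{960991}} = \left(-85\right) \left(-960991\right) = 81684235$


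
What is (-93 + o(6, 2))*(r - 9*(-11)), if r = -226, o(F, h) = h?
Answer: 11557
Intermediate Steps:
(-93 + o(6, 2))*(r - 9*(-11)) = (-93 + 2)*(-226 - 9*(-11)) = -91*(-226 + 99) = -91*(-127) = 11557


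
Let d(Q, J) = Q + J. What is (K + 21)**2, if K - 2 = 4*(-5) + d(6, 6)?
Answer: 225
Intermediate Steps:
d(Q, J) = J + Q
K = -6 (K = 2 + (4*(-5) + (6 + 6)) = 2 + (-20 + 12) = 2 - 8 = -6)
(K + 21)**2 = (-6 + 21)**2 = 15**2 = 225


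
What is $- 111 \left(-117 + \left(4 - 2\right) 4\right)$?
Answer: $12099$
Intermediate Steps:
$- 111 \left(-117 + \left(4 - 2\right) 4\right) = - 111 \left(-117 + 2 \cdot 4\right) = - 111 \left(-117 + 8\right) = \left(-111\right) \left(-109\right) = 12099$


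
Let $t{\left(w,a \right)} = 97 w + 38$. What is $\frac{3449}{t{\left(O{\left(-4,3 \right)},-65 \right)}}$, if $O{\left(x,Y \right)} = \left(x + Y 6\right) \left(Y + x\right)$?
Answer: $- \frac{3449}{1320} \approx -2.6129$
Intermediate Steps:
$O{\left(x,Y \right)} = \left(Y + x\right) \left(x + 6 Y\right)$ ($O{\left(x,Y \right)} = \left(x + 6 Y\right) \left(Y + x\right) = \left(Y + x\right) \left(x + 6 Y\right)$)
$t{\left(w,a \right)} = 38 + 97 w$
$\frac{3449}{t{\left(O{\left(-4,3 \right)},-65 \right)}} = \frac{3449}{38 + 97 \left(\left(-4\right)^{2} + 6 \cdot 3^{2} + 7 \cdot 3 \left(-4\right)\right)} = \frac{3449}{38 + 97 \left(16 + 6 \cdot 9 - 84\right)} = \frac{3449}{38 + 97 \left(16 + 54 - 84\right)} = \frac{3449}{38 + 97 \left(-14\right)} = \frac{3449}{38 - 1358} = \frac{3449}{-1320} = 3449 \left(- \frac{1}{1320}\right) = - \frac{3449}{1320}$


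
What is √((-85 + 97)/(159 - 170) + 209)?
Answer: √25157/11 ≈ 14.419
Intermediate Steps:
√((-85 + 97)/(159 - 170) + 209) = √(12/(-11) + 209) = √(12*(-1/11) + 209) = √(-12/11 + 209) = √(2287/11) = √25157/11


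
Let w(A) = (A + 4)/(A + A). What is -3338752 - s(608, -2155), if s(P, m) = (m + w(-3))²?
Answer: -287405833/36 ≈ -7.9835e+6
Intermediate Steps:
w(A) = (4 + A)/(2*A) (w(A) = (4 + A)/((2*A)) = (4 + A)*(1/(2*A)) = (4 + A)/(2*A))
s(P, m) = (-⅙ + m)² (s(P, m) = (m + (½)*(4 - 3)/(-3))² = (m + (½)*(-⅓)*1)² = (m - ⅙)² = (-⅙ + m)²)
-3338752 - s(608, -2155) = -3338752 - (-1 + 6*(-2155))²/36 = -3338752 - (-1 - 12930)²/36 = -3338752 - (-12931)²/36 = -3338752 - 167210761/36 = -287405833/36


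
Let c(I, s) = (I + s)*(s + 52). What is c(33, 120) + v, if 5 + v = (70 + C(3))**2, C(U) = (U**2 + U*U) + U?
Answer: 34592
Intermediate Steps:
C(U) = U + 2*U**2 (C(U) = (U**2 + U**2) + U = 2*U**2 + U = U + 2*U**2)
c(I, s) = (52 + s)*(I + s) (c(I, s) = (I + s)*(52 + s) = (52 + s)*(I + s))
v = 8276 (v = -5 + (70 + 3*(1 + 2*3))**2 = -5 + (70 + 3*(1 + 6))**2 = -5 + (70 + 3*7)**2 = -5 + (70 + 21)**2 = -5 + 91**2 = -5 + 8281 = 8276)
c(33, 120) + v = (120**2 + 52*33 + 52*120 + 33*120) + 8276 = (14400 + 1716 + 6240 + 3960) + 8276 = 26316 + 8276 = 34592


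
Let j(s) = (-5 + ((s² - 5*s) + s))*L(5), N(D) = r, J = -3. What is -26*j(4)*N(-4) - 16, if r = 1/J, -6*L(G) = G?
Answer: 181/9 ≈ 20.111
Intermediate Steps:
L(G) = -G/6
r = -⅓ (r = 1/(-3) = -⅓ ≈ -0.33333)
N(D) = -⅓
j(s) = 25/6 - 5*s²/6 + 10*s/3 (j(s) = (-5 + ((s² - 5*s) + s))*(-⅙*5) = (-5 + (s² - 4*s))*(-⅚) = (-5 + s² - 4*s)*(-⅚) = 25/6 - 5*s²/6 + 10*s/3)
-26*j(4)*N(-4) - 16 = -26*(25/6 - ⅚*4² + (10/3)*4)*(-1)/3 - 16 = -26*(25/6 - ⅚*16 + 40/3)*(-1)/3 - 16 = -26*(25/6 - 40/3 + 40/3)*(-1)/3 - 16 = -325*(-1)/(3*3) - 16 = -26*(-25/18) - 16 = 325/9 - 16 = 181/9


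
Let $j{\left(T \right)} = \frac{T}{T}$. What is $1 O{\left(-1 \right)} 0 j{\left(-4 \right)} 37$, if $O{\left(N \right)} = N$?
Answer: $0$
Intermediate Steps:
$j{\left(T \right)} = 1$
$1 O{\left(-1 \right)} 0 j{\left(-4 \right)} 37 = 1 \left(-1\right) 0 \cdot 1 \cdot 37 = \left(-1\right) 0 \cdot 1 \cdot 37 = 0 \cdot 1 \cdot 37 = 0 \cdot 37 = 0$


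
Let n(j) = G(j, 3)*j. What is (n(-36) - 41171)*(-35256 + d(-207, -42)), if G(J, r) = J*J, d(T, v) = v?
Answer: 3100117446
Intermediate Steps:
G(J, r) = J²
n(j) = j³ (n(j) = j²*j = j³)
(n(-36) - 41171)*(-35256 + d(-207, -42)) = ((-36)³ - 41171)*(-35256 - 42) = (-46656 - 41171)*(-35298) = -87827*(-35298) = 3100117446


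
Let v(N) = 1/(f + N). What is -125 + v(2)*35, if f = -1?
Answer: -90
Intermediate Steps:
v(N) = 1/(-1 + N)
-125 + v(2)*35 = -125 + 35/(-1 + 2) = -125 + 35/1 = -125 + 1*35 = -125 + 35 = -90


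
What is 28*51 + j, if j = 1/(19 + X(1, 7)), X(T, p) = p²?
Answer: 97105/68 ≈ 1428.0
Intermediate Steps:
j = 1/68 (j = 1/(19 + 7²) = 1/(19 + 49) = 1/68 ≈ 0.014706)
28*51 + j = 28*51 + 1/68 = 1428 + 1/68 = 97105/68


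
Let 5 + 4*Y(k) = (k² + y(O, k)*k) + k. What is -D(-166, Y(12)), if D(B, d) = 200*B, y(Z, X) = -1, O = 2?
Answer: 33200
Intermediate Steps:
Y(k) = -5/4 + k²/4 (Y(k) = -5/4 + ((k² - k) + k)/4 = -5/4 + k²/4)
-D(-166, Y(12)) = -200*(-166) = -1*(-33200) = 33200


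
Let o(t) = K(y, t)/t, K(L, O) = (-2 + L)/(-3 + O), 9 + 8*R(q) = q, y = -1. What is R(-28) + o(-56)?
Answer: -3821/826 ≈ -4.6259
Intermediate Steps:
R(q) = -9/8 + q/8
K(L, O) = (-2 + L)/(-3 + O)
o(t) = -3/(t*(-3 + t)) (o(t) = ((-2 - 1)/(-3 + t))/t = (-3/(-3 + t))/t = -3/(t*(-3 + t)))
R(-28) + o(-56) = (-9/8 + (⅛)*(-28)) - 3/(-56*(-3 - 56)) = (-9/8 - 7/2) - 3*(-1/56)/(-59) = -37/8 - 3*(-1/56)*(-1/59) = -37/8 - 3/3304 = -3821/826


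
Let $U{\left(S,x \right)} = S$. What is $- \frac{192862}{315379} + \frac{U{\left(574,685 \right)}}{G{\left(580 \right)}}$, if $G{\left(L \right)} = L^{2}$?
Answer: $- \frac{32348874627}{53046747800} \approx -0.60982$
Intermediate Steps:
$- \frac{192862}{315379} + \frac{U{\left(574,685 \right)}}{G{\left(580 \right)}} = - \frac{192862}{315379} + \frac{574}{580^{2}} = \left(-192862\right) \frac{1}{315379} + \frac{574}{336400} = - \frac{192862}{315379} + 574 \cdot \frac{1}{336400} = - \frac{192862}{315379} + \frac{287}{168200} = - \frac{32348874627}{53046747800}$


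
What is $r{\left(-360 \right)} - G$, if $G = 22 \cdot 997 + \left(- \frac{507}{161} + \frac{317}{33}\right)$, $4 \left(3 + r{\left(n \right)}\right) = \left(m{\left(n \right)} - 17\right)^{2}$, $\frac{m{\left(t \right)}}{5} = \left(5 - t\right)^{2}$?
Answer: $\frac{589344232639121}{5313} \approx 1.1092 \cdot 10^{11}$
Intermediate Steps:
$m{\left(t \right)} = 5 \left(5 - t\right)^{2}$
$r{\left(n \right)} = -3 + \frac{\left(-17 + 5 \left(-5 + n\right)^{2}\right)^{2}}{4}$ ($r{\left(n \right)} = -3 + \frac{\left(5 \left(-5 + n\right)^{2} - 17\right)^{2}}{4} = -3 + \frac{\left(-17 + 5 \left(-5 + n\right)^{2}\right)^{2}}{4}$)
$G = \frac{116569648}{5313}$ ($G = 21934 + \left(\left(-507\right) \frac{1}{161} + 317 \cdot \frac{1}{33}\right) = 21934 + \left(- \frac{507}{161} + \frac{317}{33}\right) = 21934 + \frac{34306}{5313} = \frac{116569648}{5313} \approx 21940.0$)
$r{\left(-360 \right)} - G = \left(-3 + \frac{\left(-17 + 5 \left(-5 - 360\right)^{2}\right)^{2}}{4}\right) - \frac{116569648}{5313} = \left(-3 + \frac{\left(-17 + 5 \left(-365\right)^{2}\right)^{2}}{4}\right) - \frac{116569648}{5313} = \left(-3 + \frac{\left(-17 + 5 \cdot 133225\right)^{2}}{4}\right) - \frac{116569648}{5313} = \left(-3 + \frac{\left(-17 + 666125\right)^{2}}{4}\right) - \frac{116569648}{5313} = \left(-3 + \frac{666108^{2}}{4}\right) - \frac{116569648}{5313} = \left(-3 + \frac{1}{4} \cdot 443699867664\right) - \frac{116569648}{5313} = \left(-3 + 110924966916\right) - \frac{116569648}{5313} = 110924966913 - \frac{116569648}{5313} = \frac{589344232639121}{5313}$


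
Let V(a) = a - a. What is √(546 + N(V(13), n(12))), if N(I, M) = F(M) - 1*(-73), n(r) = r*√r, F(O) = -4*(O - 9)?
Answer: √(655 - 96*√3) ≈ 22.107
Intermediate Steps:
V(a) = 0
F(O) = 36 - 4*O (F(O) = -4*(-9 + O) = 36 - 4*O)
n(r) = r^(3/2)
N(I, M) = 109 - 4*M (N(I, M) = (36 - 4*M) - 1*(-73) = (36 - 4*M) + 73 = 109 - 4*M)
√(546 + N(V(13), n(12))) = √(546 + (109 - 96*√3)) = √(655 - 96*√3)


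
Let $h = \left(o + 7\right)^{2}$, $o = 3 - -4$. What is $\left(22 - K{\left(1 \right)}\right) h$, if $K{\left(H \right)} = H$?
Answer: $4116$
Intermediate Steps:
$o = 7$ ($o = 3 + 4 = 7$)
$h = 196$ ($h = \left(7 + 7\right)^{2} = 14^{2} = 196$)
$\left(22 - K{\left(1 \right)}\right) h = \left(22 - 1\right) 196 = 21 \cdot 196 = 4116$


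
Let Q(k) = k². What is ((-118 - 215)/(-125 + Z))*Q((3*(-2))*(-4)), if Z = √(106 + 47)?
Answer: 1498500/967 + 35964*√17/967 ≈ 1703.0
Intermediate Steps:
Z = 3*√17 (Z = √153 = 3*√17 ≈ 12.369)
((-118 - 215)/(-125 + Z))*Q((3*(-2))*(-4)) = ((-118 - 215)/(-125 + 3*√17))*((3*(-2))*(-4))² = (-333/(-125 + 3*√17))*(-6*(-4))² = -333/(-125 + 3*√17)*24² = -333/(-125 + 3*√17)*576 = -191808/(-125 + 3*√17)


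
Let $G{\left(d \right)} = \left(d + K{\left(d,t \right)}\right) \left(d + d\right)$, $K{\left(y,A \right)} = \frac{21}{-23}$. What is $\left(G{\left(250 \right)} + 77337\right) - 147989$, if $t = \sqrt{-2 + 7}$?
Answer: $\frac{1239504}{23} \approx 53892.0$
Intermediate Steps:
$t = \sqrt{5} \approx 2.2361$
$K{\left(y,A \right)} = - \frac{21}{23}$ ($K{\left(y,A \right)} = 21 \left(- \frac{1}{23}\right) = - \frac{21}{23}$)
$G{\left(d \right)} = 2 d \left(- \frac{21}{23} + d\right)$ ($G{\left(d \right)} = \left(d - \frac{21}{23}\right) \left(d + d\right) = \left(- \frac{21}{23} + d\right) 2 d = 2 d \left(- \frac{21}{23} + d\right)$)
$\left(G{\left(250 \right)} + 77337\right) - 147989 = \left(\frac{2}{23} \cdot 250 \left(-21 + 23 \cdot 250\right) + 77337\right) - 147989 = \left(\frac{2}{23} \cdot 250 \left(-21 + 5750\right) + 77337\right) - 147989 = \left(\frac{2}{23} \cdot 250 \cdot 5729 + 77337\right) - 147989 = \left(\frac{2864500}{23} + 77337\right) - 147989 = \frac{4643251}{23} - 147989 = \frac{1239504}{23}$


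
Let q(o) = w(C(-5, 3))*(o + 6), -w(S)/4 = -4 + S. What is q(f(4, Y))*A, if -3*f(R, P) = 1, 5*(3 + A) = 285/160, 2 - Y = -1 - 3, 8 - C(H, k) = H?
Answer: 21573/40 ≈ 539.33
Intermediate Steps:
C(H, k) = 8 - H
w(S) = 16 - 4*S (w(S) = -4*(-4 + S) = 16 - 4*S)
Y = 6 (Y = 2 - (-1 - 3) = 2 - 1*(-4) = 2 + 4 = 6)
A = -423/160 (A = -3 + (285/160)/5 = -3 + (285*(1/160))/5 = -3 + (⅕)*(57/32) = -3 + 57/160 = -423/160 ≈ -2.6437)
f(R, P) = -⅓ (f(R, P) = -⅓*1 = -⅓)
q(o) = -216 - 36*o (q(o) = (16 - 4*(8 - 1*(-5)))*(o + 6) = (16 - 4*(8 + 5))*(6 + o) = (16 - 4*13)*(6 + o) = (16 - 52)*(6 + o) = -36*(6 + o) = -216 - 36*o)
q(f(4, Y))*A = (-216 - 36*(-⅓))*(-423/160) = (-216 + 12)*(-423/160) = -204*(-423/160) = 21573/40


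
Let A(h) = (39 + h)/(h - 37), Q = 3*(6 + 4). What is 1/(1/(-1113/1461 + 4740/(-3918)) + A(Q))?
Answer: -4388951/45488594 ≈ -0.096485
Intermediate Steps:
Q = 30 (Q = 3*10 = 30)
A(h) = (39 + h)/(-37 + h)
1/(1/(-1113/1461 + 4740/(-3918)) + A(Q)) = 1/(1/(-1113/1461 + 4740/(-3918)) + (39 + 30)/(-37 + 30)) = 1/(1/(-1113*1/1461 + 4740*(-1/3918)) + 69/(-7)) = 1/(1/(-371/487 - 790/653) - ⅐*69) = 1/(1/(-626993/318011) - 69/7) = 1/(-318011/626993 - 69/7) = 1/(-45488594/4388951) = -4388951/45488594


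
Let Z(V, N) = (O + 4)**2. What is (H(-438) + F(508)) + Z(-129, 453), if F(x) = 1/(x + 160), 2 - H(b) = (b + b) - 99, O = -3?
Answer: 653305/668 ≈ 978.00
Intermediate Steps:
H(b) = 101 - 2*b (H(b) = 2 - ((b + b) - 99) = 2 - (2*b - 99) = 2 - (-99 + 2*b) = 2 + (99 - 2*b) = 101 - 2*b)
Z(V, N) = 1 (Z(V, N) = (-3 + 4)**2 = 1**2 = 1)
F(x) = 1/(160 + x)
(H(-438) + F(508)) + Z(-129, 453) = ((101 - 2*(-438)) + 1/(160 + 508)) + 1 = ((101 + 876) + 1/668) + 1 = (977 + 1/668) + 1 = 652637/668 + 1 = 653305/668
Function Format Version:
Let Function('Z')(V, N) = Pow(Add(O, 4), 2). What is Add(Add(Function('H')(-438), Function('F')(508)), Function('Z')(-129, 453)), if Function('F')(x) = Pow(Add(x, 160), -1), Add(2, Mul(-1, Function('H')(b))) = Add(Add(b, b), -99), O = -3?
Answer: Rational(653305, 668) ≈ 978.00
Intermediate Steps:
Function('H')(b) = Add(101, Mul(-2, b)) (Function('H')(b) = Add(2, Mul(-1, Add(Add(b, b), -99))) = Add(2, Mul(-1, Add(Mul(2, b), -99))) = Add(2, Mul(-1, Add(-99, Mul(2, b)))) = Add(2, Add(99, Mul(-2, b))) = Add(101, Mul(-2, b)))
Function('Z')(V, N) = 1 (Function('Z')(V, N) = Pow(Add(-3, 4), 2) = Pow(1, 2) = 1)
Function('F')(x) = Pow(Add(160, x), -1)
Add(Add(Function('H')(-438), Function('F')(508)), Function('Z')(-129, 453)) = Add(Add(Add(101, Mul(-2, -438)), Pow(Add(160, 508), -1)), 1) = Add(Add(Add(101, 876), Pow(668, -1)), 1) = Add(Add(977, Rational(1, 668)), 1) = Add(Rational(652637, 668), 1) = Rational(653305, 668)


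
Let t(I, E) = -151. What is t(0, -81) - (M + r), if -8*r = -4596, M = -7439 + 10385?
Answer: -7343/2 ≈ -3671.5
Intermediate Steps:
M = 2946
r = 1149/2 (r = -⅛*(-4596) = 1149/2 ≈ 574.50)
t(0, -81) - (M + r) = -151 - (2946 + 1149/2) = -151 - 1*7041/2 = -151 - 7041/2 = -7343/2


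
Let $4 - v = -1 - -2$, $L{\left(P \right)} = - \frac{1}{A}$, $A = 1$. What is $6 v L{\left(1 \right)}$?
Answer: $-18$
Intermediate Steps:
$L{\left(P \right)} = -1$ ($L{\left(P \right)} = - 1^{-1} = \left(-1\right) 1 = -1$)
$v = 3$ ($v = 4 - \left(-1 - -2\right) = 4 - \left(-1 + 2\right) = 4 - 1 = 3$)
$6 v L{\left(1 \right)} = 6 \cdot 3 \left(-1\right) = 18 \left(-1\right) = -18$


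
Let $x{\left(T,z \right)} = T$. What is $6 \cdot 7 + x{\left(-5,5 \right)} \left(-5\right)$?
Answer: $67$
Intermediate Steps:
$6 \cdot 7 + x{\left(-5,5 \right)} \left(-5\right) = 6 \cdot 7 - -25 = 42 + 25 = 67$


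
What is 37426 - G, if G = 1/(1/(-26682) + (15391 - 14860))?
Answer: 530256818384/14168141 ≈ 37426.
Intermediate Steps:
G = 26682/14168141 (G = 1/(-1/26682 + 531) = 1/(14168141/26682) = 26682/14168141 ≈ 0.0018832)
37426 - G = 37426 - 1*26682/14168141 = 37426 - 26682/14168141 = 530256818384/14168141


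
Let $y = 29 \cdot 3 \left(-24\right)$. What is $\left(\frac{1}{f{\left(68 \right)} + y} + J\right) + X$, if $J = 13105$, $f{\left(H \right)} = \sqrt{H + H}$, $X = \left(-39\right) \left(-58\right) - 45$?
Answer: $\frac{8349738961}{544951} - \frac{\sqrt{34}}{2179804} \approx 15322.0$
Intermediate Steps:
$X = 2217$ ($X = 2262 - 45 = 2217$)
$f{\left(H \right)} = \sqrt{2} \sqrt{H}$ ($f{\left(H \right)} = \sqrt{2 H} = \sqrt{2} \sqrt{H}$)
$y = -2088$ ($y = 87 \left(-24\right) = -2088$)
$\left(\frac{1}{f{\left(68 \right)} + y} + J\right) + X = \left(\frac{1}{\sqrt{2} \sqrt{68} - 2088} + 13105\right) + 2217 = \left(\frac{1}{\sqrt{2} \cdot 2 \sqrt{17} - 2088} + 13105\right) + 2217 = \left(\frac{1}{2 \sqrt{34} - 2088} + 13105\right) + 2217 = \left(\frac{1}{-2088 + 2 \sqrt{34}} + 13105\right) + 2217 = \left(13105 + \frac{1}{-2088 + 2 \sqrt{34}}\right) + 2217 = 15322 + \frac{1}{-2088 + 2 \sqrt{34}}$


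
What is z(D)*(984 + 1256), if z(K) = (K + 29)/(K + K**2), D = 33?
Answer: 69440/561 ≈ 123.78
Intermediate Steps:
z(K) = (29 + K)/(K + K**2)
z(D)*(984 + 1256) = ((29 + 33)/(33*(1 + 33)))*(984 + 1256) = ((1/33)*62/34)*2240 = ((1/33)*(1/34)*62)*2240 = (31/561)*2240 = 69440/561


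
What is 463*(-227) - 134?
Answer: -105235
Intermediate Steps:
463*(-227) - 134 = -105101 - 134 = -105235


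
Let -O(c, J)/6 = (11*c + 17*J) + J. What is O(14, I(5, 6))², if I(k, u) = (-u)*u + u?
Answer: 5363856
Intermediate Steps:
I(k, u) = u - u² (I(k, u) = -u² + u = u - u²)
O(c, J) = -108*J - 66*c (O(c, J) = -6*((11*c + 17*J) + J) = -6*(11*c + 18*J) = -108*J - 66*c)
O(14, I(5, 6))² = (-648*(1 - 1*6) - 66*14)² = (-648*(1 - 6) - 924)² = (-648*(-5) - 924)² = (-108*(-30) - 924)² = (3240 - 924)² = 2316² = 5363856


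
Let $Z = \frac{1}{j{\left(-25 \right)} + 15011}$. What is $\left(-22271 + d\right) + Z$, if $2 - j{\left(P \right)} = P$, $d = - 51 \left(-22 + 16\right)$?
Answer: $- \frac{330309669}{15038} \approx -21965.0$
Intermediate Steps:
$d = 306$ ($d = \left(-51\right) \left(-6\right) = 306$)
$j{\left(P \right)} = 2 - P$
$Z = \frac{1}{15038}$ ($Z = \frac{1}{\left(2 - -25\right) + 15011} = \frac{1}{\left(2 + 25\right) + 15011} = \frac{1}{27 + 15011} = \frac{1}{15038} \approx 6.6498 \cdot 10^{-5}$)
$\left(-22271 + d\right) + Z = \left(-22271 + 306\right) + \frac{1}{15038} = -21965 + \frac{1}{15038} = - \frac{330309669}{15038}$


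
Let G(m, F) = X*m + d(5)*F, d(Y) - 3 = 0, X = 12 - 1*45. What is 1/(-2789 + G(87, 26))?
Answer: -1/5582 ≈ -0.00017915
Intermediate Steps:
X = -33 (X = 12 - 45 = -33)
d(Y) = 3 (d(Y) = 3 + 0 = 3)
G(m, F) = -33*m + 3*F
1/(-2789 + G(87, 26)) = 1/(-2789 + (-33*87 + 3*26)) = 1/(-2789 + (-2871 + 78)) = 1/(-2789 - 2793) = 1/(-5582) = -1/5582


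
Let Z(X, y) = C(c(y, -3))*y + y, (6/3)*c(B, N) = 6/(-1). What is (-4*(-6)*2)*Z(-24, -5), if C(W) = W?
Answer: 480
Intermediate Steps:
c(B, N) = -3 (c(B, N) = (6/(-1))/2 = (6*(-1))/2 = (1/2)*(-6) = -3)
Z(X, y) = -2*y (Z(X, y) = -3*y + y = -2*y)
(-4*(-6)*2)*Z(-24, -5) = (-4*(-6)*2)*(-2*(-5)) = (24*2)*10 = 48*10 = 480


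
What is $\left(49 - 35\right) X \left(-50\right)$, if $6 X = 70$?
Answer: $- \frac{24500}{3} \approx -8166.7$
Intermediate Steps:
$X = \frac{35}{3}$ ($X = \frac{1}{6} \cdot 70 = \frac{35}{3} \approx 11.667$)
$\left(49 - 35\right) X \left(-50\right) = \left(49 - 35\right) \frac{35}{3} \left(-50\right) = 14 \cdot \frac{35}{3} \left(-50\right) = \frac{490}{3} \left(-50\right) = - \frac{24500}{3}$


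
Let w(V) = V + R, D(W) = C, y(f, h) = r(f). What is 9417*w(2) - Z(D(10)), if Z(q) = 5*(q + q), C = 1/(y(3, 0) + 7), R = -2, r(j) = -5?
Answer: -5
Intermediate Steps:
y(f, h) = -5
C = 1/2 (C = 1/(-5 + 7) = 1/2 ≈ 0.50000)
D(W) = 1/2
w(V) = -2 + V (w(V) = V - 2 = -2 + V)
Z(q) = 10*q (Z(q) = 5*(2*q) = 10*q)
9417*w(2) - Z(D(10)) = 9417*(-2 + 2) - 10/2 = 9417*0 - 1*5 = 0 - 5 = -5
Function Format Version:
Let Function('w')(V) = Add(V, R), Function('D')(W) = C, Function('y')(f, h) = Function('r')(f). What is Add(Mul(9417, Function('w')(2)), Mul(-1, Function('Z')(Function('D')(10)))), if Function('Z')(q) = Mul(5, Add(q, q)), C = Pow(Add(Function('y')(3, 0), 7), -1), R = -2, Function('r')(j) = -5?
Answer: -5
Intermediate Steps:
Function('y')(f, h) = -5
C = Rational(1, 2) (C = Pow(Add(-5, 7), -1) = Pow(2, -1) = Rational(1, 2) ≈ 0.50000)
Function('D')(W) = Rational(1, 2)
Function('w')(V) = Add(-2, V) (Function('w')(V) = Add(V, -2) = Add(-2, V))
Function('Z')(q) = Mul(10, q) (Function('Z')(q) = Mul(5, Mul(2, q)) = Mul(10, q))
Add(Mul(9417, Function('w')(2)), Mul(-1, Function('Z')(Function('D')(10)))) = Add(Mul(9417, Add(-2, 2)), Mul(-1, Mul(10, Rational(1, 2)))) = Add(Mul(9417, 0), Mul(-1, 5)) = Add(0, -5) = -5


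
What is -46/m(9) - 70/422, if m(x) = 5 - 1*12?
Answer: 9461/1477 ≈ 6.4055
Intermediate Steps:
m(x) = -7 (m(x) = 5 - 12 = -7)
-46/m(9) - 70/422 = -46/(-7) - 70/422 = -46*(-⅐) - 70*1/422 = 46/7 - 35/211 = 9461/1477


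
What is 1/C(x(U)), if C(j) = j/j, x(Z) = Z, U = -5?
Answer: 1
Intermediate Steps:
C(j) = 1
1/C(x(U)) = 1/1 = 1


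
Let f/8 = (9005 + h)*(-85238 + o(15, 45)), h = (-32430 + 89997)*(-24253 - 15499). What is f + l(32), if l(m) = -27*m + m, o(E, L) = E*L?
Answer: 1548107950970184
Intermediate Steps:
h = -2288403384 (h = 57567*(-39752) = -2288403384)
l(m) = -26*m
f = 1548107950971016 (f = 8*((9005 - 2288403384)*(-85238 + 15*45)) = 8*(-2288394379*(-85238 + 675)) = 8*(-2288394379*(-84563)) = 8*193513493871377 = 1548107950971016)
f + l(32) = 1548107950971016 - 26*32 = 1548107950971016 - 832 = 1548107950970184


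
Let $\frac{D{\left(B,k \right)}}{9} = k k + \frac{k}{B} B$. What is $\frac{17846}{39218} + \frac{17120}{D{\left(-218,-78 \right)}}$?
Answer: $\frac{409014961}{529972443} \approx 0.77177$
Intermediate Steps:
$D{\left(B,k \right)} = 9 k + 9 k^{2}$ ($D{\left(B,k \right)} = 9 \left(k k + \frac{k}{B} B\right) = 9 \left(k^{2} + k\right) = 9 \left(k + k^{2}\right) = 9 k + 9 k^{2}$)
$\frac{17846}{39218} + \frac{17120}{D{\left(-218,-78 \right)}} = \frac{17846}{39218} + \frac{17120}{9 \left(-78\right) \left(1 - 78\right)} = 17846 \cdot \frac{1}{39218} + \frac{17120}{9 \left(-78\right) \left(-77\right)} = \frac{8923}{19609} + \frac{17120}{54054} = \frac{8923}{19609} + 17120 \cdot \frac{1}{54054} = \frac{8923}{19609} + \frac{8560}{27027} = \frac{409014961}{529972443}$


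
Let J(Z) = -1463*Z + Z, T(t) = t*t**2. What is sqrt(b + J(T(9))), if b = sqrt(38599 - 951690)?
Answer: sqrt(-1065798 + I*sqrt(913091)) ≈ 0.463 + 1032.4*I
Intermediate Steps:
T(t) = t**3
b = I*sqrt(913091) (b = sqrt(-913091) = I*sqrt(913091) ≈ 955.56*I)
J(Z) = -1462*Z
sqrt(b + J(T(9))) = sqrt(I*sqrt(913091) - 1462*9**3) = sqrt(I*sqrt(913091) - 1462*729) = sqrt(I*sqrt(913091) - 1065798) = sqrt(-1065798 + I*sqrt(913091))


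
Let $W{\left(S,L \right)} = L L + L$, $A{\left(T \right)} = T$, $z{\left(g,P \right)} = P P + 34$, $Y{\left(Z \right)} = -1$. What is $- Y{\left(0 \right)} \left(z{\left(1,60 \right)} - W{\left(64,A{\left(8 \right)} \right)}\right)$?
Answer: $3562$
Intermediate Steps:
$z{\left(g,P \right)} = 34 + P^{2}$ ($z{\left(g,P \right)} = P^{2} + 34 = 34 + P^{2}$)
$W{\left(S,L \right)} = L + L^{2}$ ($W{\left(S,L \right)} = L^{2} + L = L + L^{2}$)
$- Y{\left(0 \right)} \left(z{\left(1,60 \right)} - W{\left(64,A{\left(8 \right)} \right)}\right) = \left(-1\right) \left(-1\right) \left(\left(34 + 60^{2}\right) - 8 \left(1 + 8\right)\right) = 1 \left(\left(34 + 3600\right) - 8 \cdot 9\right) = 1 \left(3634 - 72\right) = 1 \cdot 3562 = 3562$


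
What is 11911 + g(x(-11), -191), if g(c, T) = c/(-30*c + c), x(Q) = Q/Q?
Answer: 345418/29 ≈ 11911.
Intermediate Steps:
x(Q) = 1
g(c, T) = -1/29 (g(c, T) = c/((-29*c)) = c*(-1/(29*c)) = -1/29)
11911 + g(x(-11), -191) = 11911 - 1/29 = 345418/29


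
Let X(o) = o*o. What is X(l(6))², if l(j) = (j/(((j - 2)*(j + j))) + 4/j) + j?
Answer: 705911761/331776 ≈ 2127.7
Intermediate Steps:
l(j) = j + 1/(2*(-2 + j)) + 4/j (l(j) = (j/(((-2 + j)*(2*j))) + 4/j) + j = (j/((2*j*(-2 + j))) + 4/j) + j = (j*(1/(2*j*(-2 + j))) + 4/j) + j = (1/(2*(-2 + j)) + 4/j) + j = j + 1/(2*(-2 + j)) + 4/j)
X(o) = o²
X(l(6))² = (((-8 + 6³ - 2*6² + (9/2)*6)/(6*(-2 + 6)))²)² = (((⅙)*(-8 + 216 - 2*36 + 27)/4)²)² = (((⅙)*(¼)*(-8 + 216 - 72 + 27))²)² = (((⅙)*(¼)*163)²)² = ((163/24)²)² = (26569/576)² = 705911761/331776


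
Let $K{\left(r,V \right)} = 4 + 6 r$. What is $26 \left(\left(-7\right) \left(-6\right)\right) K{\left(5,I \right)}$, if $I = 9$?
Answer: $37128$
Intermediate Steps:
$26 \left(\left(-7\right) \left(-6\right)\right) K{\left(5,I \right)} = 26 \left(\left(-7\right) \left(-6\right)\right) \left(4 + 6 \cdot 5\right) = 26 \cdot 42 \left(4 + 30\right) = 1092 \cdot 34 = 37128$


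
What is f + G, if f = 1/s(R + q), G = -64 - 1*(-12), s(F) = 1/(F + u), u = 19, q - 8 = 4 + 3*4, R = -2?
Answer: -11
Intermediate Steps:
q = 24 (q = 8 + (4 + 3*4) = 8 + (4 + 12) = 8 + 16 = 24)
s(F) = 1/(19 + F) (s(F) = 1/(F + 19) = 1/(19 + F))
G = -52 (G = -64 + 12 = -52)
f = 41 (f = 1/(1/(19 + (-2 + 24))) = 1/(1/(19 + 22)) = 1/(1/41) = 41)
f + G = 41 - 52 = -11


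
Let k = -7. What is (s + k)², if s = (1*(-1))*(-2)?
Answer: 25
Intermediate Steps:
s = 2 (s = -1*(-2) = 2)
(s + k)² = (2 - 7)² = (-5)² = 25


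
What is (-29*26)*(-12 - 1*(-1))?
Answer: 8294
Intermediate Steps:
(-29*26)*(-12 - 1*(-1)) = -754*(-12 + 1) = -754*(-11) = 8294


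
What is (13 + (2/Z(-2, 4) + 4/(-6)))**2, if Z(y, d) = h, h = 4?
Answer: 5929/36 ≈ 164.69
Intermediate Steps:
Z(y, d) = 4
(13 + (2/Z(-2, 4) + 4/(-6)))**2 = (13 + (2/4 + 4/(-6)))**2 = (13 + (2*(1/4) + 4*(-1/6)))**2 = (13 + (1/2 - 2/3))**2 = (13 - 1/6)**2 = (77/6)**2 = 5929/36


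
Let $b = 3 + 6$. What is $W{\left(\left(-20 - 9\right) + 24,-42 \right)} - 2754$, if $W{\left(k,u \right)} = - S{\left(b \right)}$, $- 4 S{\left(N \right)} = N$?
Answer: $- \frac{11007}{4} \approx -2751.8$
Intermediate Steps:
$b = 9$
$S{\left(N \right)} = - \frac{N}{4}$
$W{\left(k,u \right)} = \frac{9}{4}$ ($W{\left(k,u \right)} = - \frac{\left(-1\right) 9}{4} = \left(-1\right) \left(- \frac{9}{4}\right) = \frac{9}{4}$)
$W{\left(\left(-20 - 9\right) + 24,-42 \right)} - 2754 = \frac{9}{4} - 2754 = - \frac{11007}{4}$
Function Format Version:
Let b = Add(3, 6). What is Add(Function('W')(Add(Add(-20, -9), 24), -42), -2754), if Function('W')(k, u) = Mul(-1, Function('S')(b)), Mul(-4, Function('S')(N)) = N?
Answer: Rational(-11007, 4) ≈ -2751.8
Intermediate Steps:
b = 9
Function('S')(N) = Mul(Rational(-1, 4), N)
Function('W')(k, u) = Rational(9, 4) (Function('W')(k, u) = Mul(-1, Mul(Rational(-1, 4), 9)) = Mul(-1, Rational(-9, 4)) = Rational(9, 4))
Add(Function('W')(Add(Add(-20, -9), 24), -42), -2754) = Add(Rational(9, 4), -2754) = Rational(-11007, 4)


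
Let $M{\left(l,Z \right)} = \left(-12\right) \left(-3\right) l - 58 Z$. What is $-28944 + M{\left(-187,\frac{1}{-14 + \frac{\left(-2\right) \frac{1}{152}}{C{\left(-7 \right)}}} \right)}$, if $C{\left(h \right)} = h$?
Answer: $- \frac{265648316}{7447} \approx -35672.0$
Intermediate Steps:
$M{\left(l,Z \right)} = - 58 Z + 36 l$ ($M{\left(l,Z \right)} = 36 l - 58 Z = - 58 Z + 36 l$)
$-28944 + M{\left(-187,\frac{1}{-14 + \frac{\left(-2\right) \frac{1}{152}}{C{\left(-7 \right)}}} \right)} = -28944 - \left(6732 + \frac{58}{-14 + \frac{\left(-2\right) \frac{1}{152}}{-7}}\right) = -28944 - \left(6732 + \frac{58}{-14 + \left(-2\right) \frac{1}{152} \left(- \frac{1}{7}\right)}\right) = -28944 - \left(6732 + \frac{58}{-14 - - \frac{1}{532}}\right) = -28944 - \left(6732 + \frac{58}{-14 + \frac{1}{532}}\right) = -28944 - \left(6732 + \frac{58}{- \frac{7447}{532}}\right) = -28944 - \frac{50102348}{7447} = - \frac{265648316}{7447}$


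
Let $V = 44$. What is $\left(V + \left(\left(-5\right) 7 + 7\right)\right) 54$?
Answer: $864$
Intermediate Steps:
$\left(V + \left(\left(-5\right) 7 + 7\right)\right) 54 = \left(44 + \left(\left(-5\right) 7 + 7\right)\right) 54 = \left(44 + \left(-35 + 7\right)\right) 54 = \left(44 - 28\right) 54 = 16 \cdot 54 = 864$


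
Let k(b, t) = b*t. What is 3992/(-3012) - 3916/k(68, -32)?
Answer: 194275/409632 ≈ 0.47427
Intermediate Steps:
3992/(-3012) - 3916/k(68, -32) = 3992/(-3012) - 3916/(68*(-32)) = 3992*(-1/3012) - 3916/(-2176) = -998/753 - 3916*(-1/2176) = -998/753 + 979/544 = 194275/409632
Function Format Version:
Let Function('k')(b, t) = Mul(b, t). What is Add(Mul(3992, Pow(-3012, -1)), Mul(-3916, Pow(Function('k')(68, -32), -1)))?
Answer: Rational(194275, 409632) ≈ 0.47427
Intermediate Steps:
Add(Mul(3992, Pow(-3012, -1)), Mul(-3916, Pow(Function('k')(68, -32), -1))) = Add(Mul(3992, Pow(-3012, -1)), Mul(-3916, Pow(Mul(68, -32), -1))) = Add(Mul(3992, Rational(-1, 3012)), Mul(-3916, Pow(-2176, -1))) = Add(Rational(-998, 753), Mul(-3916, Rational(-1, 2176))) = Add(Rational(-998, 753), Rational(979, 544)) = Rational(194275, 409632)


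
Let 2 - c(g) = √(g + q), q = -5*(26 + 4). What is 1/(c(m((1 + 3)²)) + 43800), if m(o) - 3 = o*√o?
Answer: 43802/1918615287 + I*√83/1918615287 ≈ 2.283e-5 + 4.7484e-9*I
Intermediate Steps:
m(o) = 3 + o^(3/2) (m(o) = 3 + o*√o = 3 + o^(3/2))
q = -150 (q = -5*30 = -150)
c(g) = 2 - √(-150 + g) (c(g) = 2 - √(g - 150) = 2 - √(-150 + g))
1/(c(m((1 + 3)²)) + 43800) = 1/((2 - √(-150 + (3 + ((1 + 3)²)^(3/2)))) + 43800) = 1/((2 - √(-150 + (3 + (4²)^(3/2)))) + 43800) = 1/((2 - √(-150 + (3 + 16^(3/2)))) + 43800) = 1/((2 - √(-150 + (3 + 64))) + 43800) = 1/((2 - √(-150 + 67)) + 43800) = 1/((2 - √(-83)) + 43800) = 1/((2 - I*√83) + 43800) = 1/(43802 - I*√83)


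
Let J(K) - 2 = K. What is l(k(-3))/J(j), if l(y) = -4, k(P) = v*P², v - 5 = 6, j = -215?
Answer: 4/213 ≈ 0.018779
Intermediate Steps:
v = 11 (v = 5 + 6 = 11)
J(K) = 2 + K
k(P) = 11*P²
l(k(-3))/J(j) = -4/(2 - 215) = -4/(-213) = -4*(-1/213) = 4/213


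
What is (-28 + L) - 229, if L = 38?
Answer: -219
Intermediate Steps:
(-28 + L) - 229 = (-28 + 38) - 229 = 10 - 229 = -219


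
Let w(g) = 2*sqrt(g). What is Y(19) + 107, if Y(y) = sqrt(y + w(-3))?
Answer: 107 + sqrt(19 + 2*I*sqrt(3)) ≈ 111.38 + 0.39573*I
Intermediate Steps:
Y(y) = sqrt(y + 2*I*sqrt(3)) (Y(y) = sqrt(y + 2*sqrt(-3)) = sqrt(y + 2*(I*sqrt(3))) = sqrt(y + 2*I*sqrt(3)))
Y(19) + 107 = sqrt(19 + 2*I*sqrt(3)) + 107 = 107 + sqrt(19 + 2*I*sqrt(3))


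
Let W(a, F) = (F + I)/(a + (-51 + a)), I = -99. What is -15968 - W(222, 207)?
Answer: -2091844/131 ≈ -15968.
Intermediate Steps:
W(a, F) = (-99 + F)/(-51 + 2*a) (W(a, F) = (F - 99)/(a + (-51 + a)) = (-99 + F)/(-51 + 2*a))
-15968 - W(222, 207) = -15968 - (-99 + 207)/(-51 + 2*222) = -15968 - 108/(-51 + 444) = -15968 - 108/393 = -15968 - 1*36/131 = -15968 - 36/131 = -2091844/131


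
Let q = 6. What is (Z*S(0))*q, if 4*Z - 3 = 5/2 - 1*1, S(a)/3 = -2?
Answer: -81/2 ≈ -40.500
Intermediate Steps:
S(a) = -6 (S(a) = 3*(-2) = -6)
Z = 9/8 (Z = ¾ + (5/2 - 1*1)/4 = ¾ + (5*(½) - 1)/4 = ¾ + (5/2 - 1)/4 = ¾ + (¼)*(3/2) = ¾ + 3/8 = 9/8 ≈ 1.1250)
(Z*S(0))*q = ((9/8)*(-6))*6 = -27/4*6 = -81/2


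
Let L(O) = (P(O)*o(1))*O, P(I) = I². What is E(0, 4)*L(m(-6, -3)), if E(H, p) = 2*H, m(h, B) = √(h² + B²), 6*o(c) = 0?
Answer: 0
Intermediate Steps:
o(c) = 0 (o(c) = (⅙)*0 = 0)
m(h, B) = √(B² + h²)
L(O) = 0 (L(O) = (O²*0)*O = 0*O = 0)
E(0, 4)*L(m(-6, -3)) = (2*0)*0 = 0*0 = 0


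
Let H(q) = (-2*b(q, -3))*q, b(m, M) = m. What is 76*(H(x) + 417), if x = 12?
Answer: 9804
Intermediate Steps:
H(q) = -2*q² (H(q) = (-2*q)*q = -2*q²)
76*(H(x) + 417) = 76*(-2*12² + 417) = 76*(-2*144 + 417) = 76*(-288 + 417) = 76*129 = 9804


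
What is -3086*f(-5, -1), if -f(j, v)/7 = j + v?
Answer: -129612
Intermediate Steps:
f(j, v) = -7*j - 7*v (f(j, v) = -7*(j + v) = -7*j - 7*v)
-3086*f(-5, -1) = -3086*(-7*(-5) - 7*(-1)) = -3086*(35 + 7) = -3086*42 = -129612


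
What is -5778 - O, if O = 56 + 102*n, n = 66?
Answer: -12566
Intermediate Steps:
O = 6788 (O = 56 + 102*66 = 56 + 6732 = 6788)
-5778 - O = -5778 - 1*6788 = -5778 - 6788 = -12566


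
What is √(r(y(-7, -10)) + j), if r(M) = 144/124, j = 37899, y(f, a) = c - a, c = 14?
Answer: 9*√449655/31 ≈ 194.68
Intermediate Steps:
y(f, a) = 14 - a
r(M) = 36/31 (r(M) = 144*(1/124) = 36/31)
√(r(y(-7, -10)) + j) = √(36/31 + 37899) = √(1174905/31) = 9*√449655/31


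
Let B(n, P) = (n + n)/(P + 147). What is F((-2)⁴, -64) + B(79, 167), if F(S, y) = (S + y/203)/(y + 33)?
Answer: -2741/988001 ≈ -0.0027743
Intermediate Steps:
B(n, P) = 2*n/(147 + P) (B(n, P) = (2*n)/(147 + P) = 2*n/(147 + P))
F(S, y) = (S + y/203)/(33 + y) (F(S, y) = (S + y*(1/203))/(33 + y) = (S + y/203)/(33 + y))
F((-2)⁴, -64) + B(79, 167) = ((-2)⁴ + (1/203)*(-64))/(33 - 64) + 2*79/(147 + 167) = (16 - 64/203)/(-31) + 2*79/314 = -1/31*3184/203 + 2*79*(1/314) = -3184/6293 + 79/157 = -2741/988001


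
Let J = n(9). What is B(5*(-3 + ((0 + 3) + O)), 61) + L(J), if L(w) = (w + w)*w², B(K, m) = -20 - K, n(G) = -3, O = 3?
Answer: -89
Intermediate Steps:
J = -3
L(w) = 2*w³ (L(w) = (2*w)*w² = 2*w³)
B(5*(-3 + ((0 + 3) + O)), 61) + L(J) = (-20 - 5*(-3 + ((0 + 3) + 3))) + 2*(-3)³ = (-20 - 5*(-3 + (3 + 3))) + 2*(-27) = (-20 - 5*(-3 + 6)) - 54 = (-20 - 5*3) - 54 = (-20 - 1*15) - 54 = (-20 - 15) - 54 = -35 - 54 = -89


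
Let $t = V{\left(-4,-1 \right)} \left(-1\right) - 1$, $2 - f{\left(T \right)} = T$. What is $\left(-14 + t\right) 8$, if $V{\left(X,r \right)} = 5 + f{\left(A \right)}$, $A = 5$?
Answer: $-136$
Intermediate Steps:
$f{\left(T \right)} = 2 - T$
$V{\left(X,r \right)} = 2$ ($V{\left(X,r \right)} = 5 + \left(2 - 5\right) = 5 - 3 = 2$)
$t = -3$ ($t = 2 \left(-1\right) - 1 = -2 - 1 = -3$)
$\left(-14 + t\right) 8 = \left(-14 - 3\right) 8 = \left(-17\right) 8 = -136$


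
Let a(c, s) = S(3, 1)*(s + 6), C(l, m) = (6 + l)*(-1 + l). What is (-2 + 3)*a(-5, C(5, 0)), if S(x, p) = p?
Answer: 50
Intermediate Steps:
C(l, m) = (-1 + l)*(6 + l)
a(c, s) = 6 + s (a(c, s) = 1*(s + 6) = 1*(6 + s) = 6 + s)
(-2 + 3)*a(-5, C(5, 0)) = (-2 + 3)*(6 + (-6 + 5² + 5*5)) = 1*(6 + (-6 + 25 + 25)) = 1*(6 + 44) = 1*50 = 50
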